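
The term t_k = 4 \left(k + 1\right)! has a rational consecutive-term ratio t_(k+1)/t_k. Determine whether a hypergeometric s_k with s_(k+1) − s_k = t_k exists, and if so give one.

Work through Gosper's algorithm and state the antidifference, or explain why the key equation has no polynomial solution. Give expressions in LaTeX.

The ratio is k + 2.
Factor: A=k + 2; B=1; C=1.
Solve (k + 2)·f(k+1) − (1)·f(k) = 1.
d = -1 from the (1,0,0) case.
deg f ≤ -1 is impossible — no certificate.

no hypergeometric antidifference exists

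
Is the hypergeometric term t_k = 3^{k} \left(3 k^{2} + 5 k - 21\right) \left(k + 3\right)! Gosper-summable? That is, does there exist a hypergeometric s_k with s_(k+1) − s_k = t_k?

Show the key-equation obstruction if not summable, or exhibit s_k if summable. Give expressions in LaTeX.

Step 1: r(k) = 3*(3*k**3 + 23*k**2 + 31*k - 52)/(3*k**2 + 5*k - 21).
Factor: A=3*k + 12; B=1; C=k**2 + 5*k/3 - 7.
Solve (3*k + 12)·f(k+1) − (1)·f(k) = k**2 + 5*k/3 - 7.
deg f ≤ 1 (via 1,0,2).
Solve for f: f(k) = (k - 3)/3 (degree 1 ≤ 1).
Then R = B(k−1)f/C = (k - 3)/(3*k**2 + 5*k - 21), so s_k = R(k)·t_k = 3**k*(k - 3)*factorial(k + 3).
Δs = 3**k*(3*k**2 + 5*k - 21)*factorial(k + 3), as required.

Yes. s_k = 3^{k} \left(k - 3\right) \left(k + 3\right)!.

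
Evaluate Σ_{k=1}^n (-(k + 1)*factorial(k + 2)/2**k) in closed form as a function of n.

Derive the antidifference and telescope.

S(n) = 6 - factorial(n + 3)/2**n

Step 1: r(k) = (k + 2)*(k + 3)/(2*(k + 1)).
So A=k/2 + 3/2 and B=1, with C=k + 1.
Need (k/2 + 3/2)·f(k+1) − (1)·f(k) = k + 1.
d = 0 from the (1,0,1) case.
A polynomial solution: f(k) = 2.
So s_k = (B(k−1)f/C)·t_k = (2/(k + 1))·t_k = -2**(1 - k)*factorial(k + 2).
Δs = -(k + 1)*factorial(k + 2)/2**k, as required.
s_(n+1) = -factorial(n + 3)/2**n and s_(1) = -6, so S(n) = 6 - factorial(n + 3)/2**n.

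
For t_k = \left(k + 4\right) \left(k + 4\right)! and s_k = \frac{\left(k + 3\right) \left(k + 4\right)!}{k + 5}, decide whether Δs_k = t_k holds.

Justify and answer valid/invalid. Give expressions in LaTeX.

Invalid: residual - \frac{2 \left(k^{2} + 9 k + 19\right) \left(k + 4\right)!}{\left(k + 5\right) \left(k + 6\right)} ≠ 0.

s_(k+1) = (k + 4)*factorial(k + 5)/(k + 6)
s_(k+1) − s_k = (k**3 + 13*k**2 + 56*k + 82)*factorial(k + 4)/((k + 5)*(k + 6))
(s_(k+1) − s_k) − t_k = -2*(k**2 + 9*k + 19)*factorial(k + 4)/((k + 5)*(k + 6))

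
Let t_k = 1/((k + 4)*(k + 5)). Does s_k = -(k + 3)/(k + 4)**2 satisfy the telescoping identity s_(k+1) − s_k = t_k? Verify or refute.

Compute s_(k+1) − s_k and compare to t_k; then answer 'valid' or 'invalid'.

s_(k+1) = (-k - 4)/(k + 5)**2
s_(k+1) − s_k = ((k + 3)*(k + 5)**2 - (k + 4)**3)/((k + 4)**2*(k + 5)**2)
(s_(k+1) − s_k) − t_k = (-2*k - 9)/(k**4 + 18*k**3 + 121*k**2 + 360*k + 400)

Invalid: residual (-2*k - 9)/(k**4 + 18*k**3 + 121*k**2 + 360*k + 400) ≠ 0.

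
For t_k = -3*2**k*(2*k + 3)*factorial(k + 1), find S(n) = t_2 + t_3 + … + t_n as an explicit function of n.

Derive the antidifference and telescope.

t_(k+1)/t_k = 2*(k + 2)*(2*k + 5)/(2*k + 3).
Take A(k)=2*k + 4, B(k)=1, C(k)=k + 3/2.
f must satisfy (2*k + 4)·f(k+1) − (1)·f(k) = k + 3/2.
d = 0 from the (1,0,1) case.
Solve for f: f(k) = 1/2 (degree 0 ≤ 0).
R(k) = B(k−1)·f(k)/C(k) = 1/(2*k + 3); s_k = R·t_k = -3*2**k*factorial(k + 1).
Δs = -3*2**k*(2*k + 3)*factorial(k + 1), as required.
Σ_(k=2)^n t_k = s_(n+1) − s_(2) = (-6*2**n*factorial(n + 2)) − (-72), i.e. -6*2**n*factorial(n + 2) + 72.

S(n) = -6*2**n*factorial(n + 2) + 72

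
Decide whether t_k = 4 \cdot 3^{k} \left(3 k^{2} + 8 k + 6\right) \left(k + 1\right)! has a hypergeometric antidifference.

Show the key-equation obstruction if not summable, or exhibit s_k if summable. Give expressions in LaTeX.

Yes. s_k = 4 \cdot 3^{k} k \left(k + 1\right)!.

Step 1: r(k) = 3*(3*k**3 + 20*k**2 + 45*k + 34)/(3*k**2 + 8*k + 6).
Take A(k)=3*k + 6, B(k)=1, C(k)=k**2 + 8*k/3 + 2.
Key eq: (3*k + 6)·f(k+1) = (1)·f(k) + (k**2 + 8*k/3 + 2).
d = 1 from the (1,0,2) case.
Coefficient equations give f(k) = k/3.
Get s_k = R·t_k = 4*3**k*k*factorial(k + 1) with R(k) = B(k−1)f(k)/C(k) = k/(3*k**2 + 8*k + 6).
s_(k+1) − s_k = 4*3**k*(3*k**2 + 8*k + 6)*factorial(k + 1) = t_k.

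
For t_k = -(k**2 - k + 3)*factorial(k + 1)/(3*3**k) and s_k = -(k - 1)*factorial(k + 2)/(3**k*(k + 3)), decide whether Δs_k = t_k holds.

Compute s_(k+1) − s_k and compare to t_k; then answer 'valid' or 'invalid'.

Invalid: residual (k**3 + 2*k**2 - 3*k + 12)*factorial(k + 1)/(3*3**k*(k + 3)*(k + 4)) ≠ 0.

s_(k+1) = -k*factorial(k + 3)/(3*3**k*(k + 4))
s_(k+1) − s_k = -(k**3 + 3*k**2 + 12)*factorial(k + 2)/(3*3**k*(k + 3)*(k + 4))
(s_(k+1) − s_k) − t_k = (k**3 + 2*k**2 - 3*k + 12)*factorial(k + 1)/(3*3**k*(k + 3)*(k + 4))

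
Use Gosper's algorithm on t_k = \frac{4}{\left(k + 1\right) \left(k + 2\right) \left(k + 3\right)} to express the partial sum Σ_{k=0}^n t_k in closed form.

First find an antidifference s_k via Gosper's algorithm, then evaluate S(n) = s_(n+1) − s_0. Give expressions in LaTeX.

r(k) = (k + 1)/(k + 4) after simplifying.
Take A(k)=k + 1, B(k)=k + 4, C(k)=1.
Solve (k + 1)·f(k+1) − (k + 3)·f(k) = 1.
Degrees (1,1,0) ⇒ d ≤ 2.
Solving with deg f ≤ 2: f(k) = k*(k + 3)/4.
Certificate R = B(k−1)f/C = k*(k + 3)**2/4 gives s_k = k*(k + 3)/((k + 1)*(k + 2)).
Check: Δs_k = 4/(k**3 + 6*k**2 + 11*k + 6). ✓
Σ_(k=0)^n t_k = s_(n+1) − s_(0) = ((n**2 + 5*n + 4)/(n**2 + 5*n + 6)) − (0), i.e. (n**2 + 5*n + 4)/(n**2 + 5*n + 6).

S(n) = \frac{n^{2} + 5 n + 4}{n^{2} + 5 n + 6}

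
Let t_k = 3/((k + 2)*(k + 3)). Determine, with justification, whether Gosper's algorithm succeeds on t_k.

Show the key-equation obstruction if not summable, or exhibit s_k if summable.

Step 1: r(k) = (k + 2)/(k + 4).
A = k + 2, B = k + 4, C = 1.
Set up (k + 2)·f(k+1) − (k + 3)·f(k) − (1) = 0.
deg f ≤ 1 (via 1,1,0).
Solve for f: f(k) = k/2 (degree 1 ≤ 1).
Get s_k = R·t_k = 3*k/(2*(k + 2)) with R(k) = B(k−1)f(k)/C(k) = k*(k + 3)/2.
Δs = 3/(k**2 + 5*k + 6), as required.

Yes. s_k = 3*k/(2*(k + 2)).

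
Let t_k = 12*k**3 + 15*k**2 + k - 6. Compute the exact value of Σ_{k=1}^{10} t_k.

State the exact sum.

Ratio r(k) = (12*k**3 + 51*k**2 + 67*k + 22)/(12*k**3 + 15*k**2 + k - 6).
A = 1, B = 1, C = k**3 + 5*k**2/4 + k/12 - 1/2.
Key eq: (1)·f(k+1) = (1)·f(k) + (k**3 + 5*k**2/4 + k/12 - 1/2).
From deg A=0, deg B=0, deg C=3: d=4.
Solve for f: f(k) = k*(3*k**3 - k**2 - 4*k - 4)/12 (degree 4 ≤ 4).
Then R = B(k−1)f/C = k*(3*k**3 - k**2 - 4*k - 4)/(12*k**3 + 15*k**2 + k - 6), so s_k = R(k)·t_k = k*(3*k**3 - k**2 - 4*k - 4).
Δs = 12*k**3 + 15*k**2 + k - 6, as required.
Σ_(k=1)^(10) t_k = s_(11) − s_(1) = 42064 − (-6) = 42070.

Σ = 42070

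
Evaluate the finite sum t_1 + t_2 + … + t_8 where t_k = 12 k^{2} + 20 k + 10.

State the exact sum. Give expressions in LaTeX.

Σ = 3248

The ratio is (6*k**2 + 22*k + 21)/(6*k**2 + 10*k + 5).
Factor: A=1; B=1; C=k**2 + 5*k/3 + 5/6.
Need (1)·f(k+1) − (1)·f(k) = k**2 + 5*k/3 + 5/6.
Degrees (0,0,2) ⇒ d ≤ 3.
A polynomial solution: f(k) = k*(2*k**2 + 2*k + 1)/6.
R(k) = B(k−1)·f(k)/C(k) = k*(2*k**2 + 2*k + 1)/(6*k**2 + 10*k + 5); s_k = R·t_k = 2*k*(2*k**2 + 2*k + 1).
Check: Δs_k = 12*k**2 + 20*k + 10. ✓
Telescoping: Σ = s_(9) − s_(1) = 3258 − (10) = 3248.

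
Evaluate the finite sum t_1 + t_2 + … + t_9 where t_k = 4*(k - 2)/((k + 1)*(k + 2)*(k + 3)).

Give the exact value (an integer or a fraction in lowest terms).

Σ = 1/22

Step 1: r(k) = (k - 1)*(k + 1)/((k - 2)*(k + 4)).
Normal form (A,B,C) = (k + 1, k + 4, k - 2).
Need (k + 1)·f(k+1) − (k + 3)·f(k) = k - 2.
From deg A=1, deg B=1, deg C=1: d=2.
Match coefficients ⇒ f(k) = -k*(k + 7)/4.
Certificate R = B(k−1)f/C = -k*(k + 3)*(k + 7)/(4*(k - 2)) gives s_k = k*(-k - 7)/((k + 1)*(k + 2)).
Check: Δs_k = 4*(k - 2)/(k**3 + 6*k**2 + 11*k + 6). ✓
Evaluate s at k=10 and k=1: -85/66 and -4/3; difference 1/22.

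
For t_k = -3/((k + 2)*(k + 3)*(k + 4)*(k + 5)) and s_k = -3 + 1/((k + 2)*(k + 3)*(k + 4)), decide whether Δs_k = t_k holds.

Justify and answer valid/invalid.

s_(k+1) = -3 + 1/((k + 3)*(k + 4)*(k + 5))
s_(k+1) − s_k = -3/((k + 2)*(k + 3)*(k + 4)*(k + 5))
(s_(k+1) − s_k) − t_k = 0

Valid — Δs_k = t_k.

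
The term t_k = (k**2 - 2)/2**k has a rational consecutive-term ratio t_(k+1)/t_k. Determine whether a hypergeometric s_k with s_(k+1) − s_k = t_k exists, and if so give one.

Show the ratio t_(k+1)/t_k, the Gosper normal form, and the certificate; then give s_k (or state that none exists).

s_k = 2**(1 - k)*(-k**2 - 2*k - 1)

Step 1: r(k) = ((k + 1)**2 - 2)/(2*(k**2 - 2)).
So A=1/2 and B=1, with C=k**2 - 2.
Solve (1/2)·f(k+1) − (1)·f(k) = k**2 - 2.
deg f ≤ 2 (via 0,0,2).
Coefficient equations give f(k) = -2*(k + 1)**2.
R(k) = B(k−1)·f(k)/C(k) = -2*(k + 1)**2/(k**2 - 2); s_k = R·t_k = 2**(1 - k)*(-k**2 - 2*k - 1).
Verify: (k**2 - 2)/2**k matches t_k.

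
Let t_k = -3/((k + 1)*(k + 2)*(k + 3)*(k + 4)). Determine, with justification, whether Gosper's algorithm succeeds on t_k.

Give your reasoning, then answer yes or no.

Yes. s_k = k*(-k**2 - 6*k - 11)/(6*(k + 1)*(k + 2)*(k + 3)).

Step 1: r(k) = (k + 1)/(k + 5).
Factor: A=k + 1; B=k + 5; C=1.
Set up (k + 1)·f(k+1) − (k + 4)·f(k) − (1) = 0.
Bound: deg f ≤ 3.
Solving with deg f ≤ 3: f(k) = k*(k**2 + 6*k + 11)/18.
Then R = B(k−1)f/C = k*(k + 4)*(k**2 + 6*k + 11)/18, so s_k = R(k)·t_k = k*(-k**2 - 6*k - 11)/(6*(k + 1)*(k + 2)*(k + 3)).
Check: Δs_k = -3/(k**4 + 10*k**3 + 35*k**2 + 50*k + 24). ✓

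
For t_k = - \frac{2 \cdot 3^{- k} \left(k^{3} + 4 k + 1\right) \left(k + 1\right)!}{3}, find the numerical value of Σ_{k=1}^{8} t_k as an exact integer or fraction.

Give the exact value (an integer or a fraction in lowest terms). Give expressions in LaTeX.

Σ = -6361924/243

Ratio r(k) = (k + 2)*(4*k + (k + 1)**3 + 5)/(3*(k**3 + 4*k + 1)).
Gosper form: A/B · C(k+1)/C(k) with A=k/3 + 2/3, B=1, C=k**3 + 4*k + 1.
Need (k/3 + 2/3)·f(k+1) − (1)·f(k) = k**3 + 4*k + 1.
Bound: deg f ≤ 2.
Solve for f: f(k) = 3*(k**2 - k - 1) (degree 2 ≤ 2).
So s_k = (B(k−1)f/C)·t_k = (3*(k**2 - k - 1)/(k**3 + 4*k + 1))·t_k = 2*(-k**2 + k + 1)*factorial(k + 1)/3**k.
Check: Δs_k = -2*(k**3 + 4*k + 1)*factorial(k + 1)/(3*3**k). ✓
Sum = s_(9) − s_(1); s_(9) = -6361600/243, s_(1) = 4/3 ⇒ -6361924/243.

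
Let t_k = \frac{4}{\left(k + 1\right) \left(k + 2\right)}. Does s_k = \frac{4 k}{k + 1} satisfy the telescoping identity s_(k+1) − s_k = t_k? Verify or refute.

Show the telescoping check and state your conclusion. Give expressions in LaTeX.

valid (s_(k+1) − s_k reduces to t_k)

s_(k+1) = 4*(k + 1)/(k + 2)
s_(k+1) − s_k = 4/(k**2 + 3*k + 2)
(s_(k+1) − s_k) − t_k = 0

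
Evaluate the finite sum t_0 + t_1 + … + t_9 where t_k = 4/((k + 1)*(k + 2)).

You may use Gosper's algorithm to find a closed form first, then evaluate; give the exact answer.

Σ = 40/11

The ratio is (k + 1)/(k + 3).
So A=k + 1 and B=k + 3, with C=1.
Need (k + 1)·f(k+1) − (k + 2)·f(k) = 1.
Degrees (1,1,0) ⇒ d ≤ 1.
Solve for f: f(k) = k (degree 1 ≤ 1).
Then R = B(k−1)f/C = k*(k + 2), so s_k = R(k)·t_k = 4*k/(k + 1).
s_(k+1) − s_k = 4/(k**2 + 3*k + 2) = t_k.
Telescoping: Σ = s_(10) − s_(0) = 40/11 − (0) = 40/11.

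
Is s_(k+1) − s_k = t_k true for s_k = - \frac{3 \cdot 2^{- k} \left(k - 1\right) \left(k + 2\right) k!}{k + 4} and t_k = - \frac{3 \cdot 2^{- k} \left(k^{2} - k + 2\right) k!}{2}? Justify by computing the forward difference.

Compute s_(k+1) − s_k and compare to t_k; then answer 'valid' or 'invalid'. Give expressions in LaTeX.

s_(k+1) = -3*k*(k + 3)*factorial(k + 1)/(2*2**k*(k + 5))
s_(k+1) − s_k = -3*(k**4 + 6*k**3 + 7*k**2 + 6*k + 20)*factorial(k)/(2*2**k*(k + 4)*(k + 5))
(s_(k+1) − s_k) − t_k = 3*(k**3 + 3*k**2 - 4*k + 10)*factorial(k)/(2**k*(k + 4)*(k + 5))

Invalid: residual \frac{3 \cdot 2^{- k} \left(k^{3} + 3 k^{2} - 4 k + 10\right) k!}{\left(k + 4\right) \left(k + 5\right)} ≠ 0.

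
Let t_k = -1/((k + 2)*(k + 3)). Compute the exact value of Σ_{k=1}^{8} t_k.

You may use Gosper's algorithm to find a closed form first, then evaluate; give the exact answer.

Compute t_(k+1)/t_k: get (k + 2)/(k + 4).
Normal form (A,B,C) = (k + 2, k + 4, 1).
Key eq: (k + 2)·f(k+1) = (k + 3)·f(k) + (1).
Bound: deg f ≤ 1.
A polynomial solution: f(k) = k/2.
R(k) = B(k−1)·f(k)/C(k) = k*(k + 3)/2; s_k = R·t_k = -k/(2*k + 4).
Δs = -1/(k**2 + 5*k + 6), as required.
Σ_(k=1)^(8) t_k = s_(9) − s_(1) = -9/22 − (-1/6) = -8/33.

Σ = -8/33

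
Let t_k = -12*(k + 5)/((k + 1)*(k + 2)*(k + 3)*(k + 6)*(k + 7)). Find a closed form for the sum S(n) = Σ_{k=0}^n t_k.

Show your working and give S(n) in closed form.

S(n) = (-n**3 - 12*n**2 - 41*n - 30)/(3*(n**3 + 12*n**2 + 41*n + 42))

t_(k+1)/t_k = (k + 1)*(k + 6)**2/((k + 4)*(k + 5)*(k + 8)).
Gosper form: A/B · C(k+1)/C(k) with A=k + 1, B=k + 8, C=k**3 + 14*k**2 + 65*k + 100.
Need (k + 1)·f(k+1) − (k + 7)·f(k) = k**3 + 14*k**2 + 65*k + 100.
deg f ≤ 6 (via 1,1,3).
Solve for f: f(k) = k*(k + 3)*(k + 4)**2*(k + 5)**2/36 (degree 6 ≤ 6).
Then R = B(k−1)f/C = k*(k + 3)*(k + 4)*(k + 7)/36, so s_k = R(k)·t_k = k*(-k**2 - 9*k - 20)/(3*(k**3 + 9*k**2 + 20*k + 12)).
Verify: 12*(-k - 5)/(k**5 + 19*k**4 + 131*k**3 + 401*k**2 + 540*k + 252) matches t_k.
Evaluate: s_(n+1) = (-n**3 - 12*n**2 - 41*n - 30)/(3*(n**3 + 12*n**2 + 41*n + 42)); subtract s_(0) = 0 ⇒ S(n) = (-n**3 - 12*n**2 - 41*n - 30)/(3*(n**3 + 12*n**2 + 41*n + 42)).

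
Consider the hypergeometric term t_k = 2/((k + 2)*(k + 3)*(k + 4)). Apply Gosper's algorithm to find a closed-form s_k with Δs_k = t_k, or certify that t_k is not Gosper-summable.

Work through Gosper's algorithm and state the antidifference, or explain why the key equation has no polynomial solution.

s_k = k*(k + 5)/(6*(k + 2)*(k + 3))

t_(k+1)/t_k = (k + 2)/(k + 5).
Normal form (A,B,C) = (k + 2, k + 5, 1).
Set up (k + 2)·f(k+1) − (k + 4)·f(k) − (1) = 0.
deg f ≤ 2 (via 1,1,0).
Solving with deg f ≤ 2: f(k) = k*(k + 5)/12.
Then R = B(k−1)f/C = k*(k + 4)*(k + 5)/12, so s_k = R(k)·t_k = k*(k + 5)/(6*(k + 2)*(k + 3)).
s_(k+1) − s_k = 2/(k**3 + 9*k**2 + 26*k + 24) = t_k.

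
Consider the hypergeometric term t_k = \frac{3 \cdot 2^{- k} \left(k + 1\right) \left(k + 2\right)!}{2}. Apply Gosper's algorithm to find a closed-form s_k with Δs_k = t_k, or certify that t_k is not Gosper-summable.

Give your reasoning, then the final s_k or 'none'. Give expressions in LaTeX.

s_k = 3 \cdot 2^{- k} \left(k + 2\right)!

t_(k+1)/t_k = (k + 2)*(k + 3)/(2*(k + 1)).
Normal form (A,B,C) = (k/2 + 3/2, 1, k + 1).
Need (k/2 + 3/2)·f(k+1) − (1)·f(k) = k + 1.
From deg A=1, deg B=0, deg C=1: d=0.
A polynomial solution: f(k) = 2.
Get s_k = R·t_k = 3*factorial(k + 2)/2**k with R(k) = B(k−1)f(k)/C(k) = 2/(k + 1).
Δs = 3*(k + 1)*factorial(k + 2)/(2*2**k), as required.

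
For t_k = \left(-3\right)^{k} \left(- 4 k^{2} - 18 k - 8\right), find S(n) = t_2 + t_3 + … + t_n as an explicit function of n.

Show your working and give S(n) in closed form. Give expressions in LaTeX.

t_(k+1)/t_k = 3*(-2*k**2 - 13*k - 15)/(2*k**2 + 9*k + 4).
Factor: A=-3; B=1; C=k**2 + 9*k/2 + 2.
Need (-3)·f(k+1) − (1)·f(k) = k**2 + 9*k/2 + 2.
From deg A=0, deg B=0, deg C=2: d=2.
Coefficient equations give f(k) = -(k**2 + 3*k - 1)/4.
So s_k = (B(k−1)f/C)·t_k = (-(k**2 + 3*k - 1)/(2*(k + 4)*(2*k + 1)))·t_k = (-3)**k*(k**2 + 3*k - 1).
s_(k+1) − s_k = (-3)**k*(-4*k**2 - 18*k - 8) = t_k.
s_(n+1) = (-3)**(n + 1)*(n**2 + 5*n + 3) and s_(2) = 81, so S(n) = -3*(-3)**n*n**2 - 15*(-3)**n*n + 3*(-3)**(n + 1) - 81.

S(n) = - 3 \left(-3\right)^{n} n^{2} - 15 \left(-3\right)^{n} n + 3 \left(-3\right)^{n + 1} - 81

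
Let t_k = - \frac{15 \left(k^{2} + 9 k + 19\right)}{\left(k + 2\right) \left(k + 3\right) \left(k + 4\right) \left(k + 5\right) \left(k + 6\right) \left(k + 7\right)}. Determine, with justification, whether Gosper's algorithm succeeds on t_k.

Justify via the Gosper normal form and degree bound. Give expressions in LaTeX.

Yes. s_k = \frac{5 k \left(- k^{2} - 12 k - 44\right)}{48 \left(k^{3} + 12 k^{2} + 44 k + 48\right)}.

r(k) = (k + 2)*(9*k + (k + 1)**2 + 28)/((k + 8)*(k**2 + 9*k + 19)) after simplifying.
Gosper form: A/B · C(k+1)/C(k) with A=k + 2, B=k + 8, C=k**2 + 9*k + 19.
Solve (k + 2)·f(k+1) − (k + 7)·f(k) = k**2 + 9*k + 19.
Degrees (1,1,2) ⇒ d ≤ 5.
A polynomial solution: f(k) = k*(k + 3)*(k + 5)*(k**2 + 12*k + 44)/144.
Certificate R = B(k−1)f/C = k*(k + 3)*(k + 5)*(k + 7)*(k**2 + 12*k + 44)/(144*(k**2 + 9*k + 19)) gives s_k = 5*k*(-k**2 - 12*k - 44)/(48*(k**3 + 12*k**2 + 44*k + 48)).
Verify: 15*(-k**2 - 9*k - 19)/(k**6 + 27*k**5 + 295*k**4 + 1665*k**3 + 5104*k**2 + 8028*k + 5040) matches t_k.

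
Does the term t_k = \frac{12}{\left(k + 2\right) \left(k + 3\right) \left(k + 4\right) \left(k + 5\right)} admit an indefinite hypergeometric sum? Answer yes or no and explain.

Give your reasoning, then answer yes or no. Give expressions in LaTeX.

Compute t_(k+1)/t_k: get (k + 2)/(k + 6).
Factor: A=k + 2; B=k + 6; C=1.
Need (k + 2)·f(k+1) − (k + 5)·f(k) = 1.
Bound: deg f ≤ 3.
Solve for f: f(k) = k*(k**2 + 9*k + 26)/72 (degree 3 ≤ 3).
Then R = B(k−1)f/C = k*(k + 5)*(k**2 + 9*k + 26)/72, so s_k = R(k)·t_k = k*(k**2 + 9*k + 26)/(6*(k + 2)*(k + 3)*(k + 4)).
Check: Δs_k = 12/(k**4 + 14*k**3 + 71*k**2 + 154*k + 120). ✓

Yes. s_k = \frac{k \left(k^{2} + 9 k + 26\right)}{6 \left(k + 2\right) \left(k + 3\right) \left(k + 4\right)}.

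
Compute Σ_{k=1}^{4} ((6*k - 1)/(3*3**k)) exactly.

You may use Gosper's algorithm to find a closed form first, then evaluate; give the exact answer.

Σ = 308/243

Step 1: r(k) = (6*k + 5)/(3*(6*k - 1)).
Factor: A=1/3; B=1; C=k - 1/6.
Key eq: (1/3)·f(k+1) = (1)·f(k) + (k - 1/6).
d = 1 from the (0,0,1) case.
Match coefficients ⇒ f(k) = -(3*k + 1)/2.
Get s_k = R·t_k = (-3*k - 1)/3**k with R(k) = B(k−1)f(k)/C(k) = -3*(3*k + 1)/(6*k - 1).
Check: Δs_k = (6*k - 1)/(3*3**k). ✓
Sum = s_(5) − s_(1); s_(5) = -16/243, s_(1) = -4/3 ⇒ 308/243.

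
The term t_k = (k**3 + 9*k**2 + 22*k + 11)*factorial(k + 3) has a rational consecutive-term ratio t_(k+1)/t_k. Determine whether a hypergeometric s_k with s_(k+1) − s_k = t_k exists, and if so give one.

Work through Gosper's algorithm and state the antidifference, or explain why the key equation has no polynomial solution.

s_k = (k**2 + 4*k - 3)*factorial(k + 3)

Step 1: r(k) = (k**4 + 16*k**3 + 91*k**2 + 215*k + 172)/(k**3 + 9*k**2 + 22*k + 11).
A = k + 4, B = 1, C = k**3 + 9*k**2 + 22*k + 11.
Need (k + 4)·f(k+1) − (1)·f(k) = k**3 + 9*k**2 + 22*k + 11.
deg f ≤ 2 (via 1,0,3).
A polynomial solution: f(k) = k**2 + 4*k - 3.
Certificate R = B(k−1)f/C = (k**2 + 4*k - 3)/(k**3 + 9*k**2 + 22*k + 11) gives s_k = (k**2 + 4*k - 3)*factorial(k + 3).
Check: Δs_k = (k**3 + 9*k**2 + 22*k + 11)*factorial(k + 3). ✓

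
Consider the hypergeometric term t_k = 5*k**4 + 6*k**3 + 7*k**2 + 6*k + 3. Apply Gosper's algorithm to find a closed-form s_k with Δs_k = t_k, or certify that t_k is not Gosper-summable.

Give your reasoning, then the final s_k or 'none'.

The ratio is (5*k**4 + 26*k**3 + 55*k**2 + 58*k + 27)/(5*k**4 + 6*k**3 + 7*k**2 + 6*k + 3).
Factor: A=1; B=1; C=k**4 + 6*k**3/5 + 7*k**2/5 + 6*k/5 + 3/5.
f must satisfy (1)·f(k+1) − (1)·f(k) = k**4 + 6*k**3/5 + 7*k**2/5 + 6*k/5 + 3/5.
deg f ≤ 5 (via 0,0,4).
Solve for f: f(k) = k*(k**4 - k**3 + k**2 + k + 1)/5 (degree 5 ≤ 5).
R(k) = B(k−1)·f(k)/C(k) = k*(k**4 - k**3 + k**2 + k + 1)/(5*k**4 + 6*k**3 + 7*k**2 + 6*k + 3); s_k = R·t_k = k*(k**4 - k**3 + k**2 + k + 1).
Verify: 5*k**4 + 6*k**3 + 7*k**2 + 6*k + 3 matches t_k.

s_k = k*(k**4 - k**3 + k**2 + k + 1)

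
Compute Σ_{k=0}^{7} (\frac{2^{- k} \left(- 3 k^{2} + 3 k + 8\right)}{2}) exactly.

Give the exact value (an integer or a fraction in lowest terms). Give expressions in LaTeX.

t_(k+1)/t_k = (3*k**2 + 3*k - 8)/(2*(3*k**2 - 3*k - 8)).
Factor: A=1/2; B=1; C=k**2 - k - 8/3.
Solve (1/2)·f(k+1) − (1)·f(k) = k**2 - k - 8/3.
From deg A=0, deg B=0, deg C=2: d=2.
A polynomial solution: f(k) = -2*(3*k**2 + 3*k - 2)/3.
Certificate R = B(k−1)f/C = -2*(3*k**2 + 3*k - 2)/(3*k**2 - 3*k - 8) gives s_k = (3*k**2 + 3*k - 2)/2**k.
Verify: (-3*k**2 + 3*k + 8)/(2*2**k) matches t_k.
Σ_(k=0)^(7) t_k = s_(8) − s_(0) = 107/128 − (-2) = 363/128.

Σ = 363/128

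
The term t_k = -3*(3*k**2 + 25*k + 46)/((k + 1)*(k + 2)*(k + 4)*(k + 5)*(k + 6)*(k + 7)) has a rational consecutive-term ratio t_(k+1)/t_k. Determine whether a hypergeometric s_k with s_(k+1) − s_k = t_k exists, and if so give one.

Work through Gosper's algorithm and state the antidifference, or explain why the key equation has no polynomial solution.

Compute t_(k+1)/t_k: get (k + 1)*(k + 4)*(25*k + 3*(k + 1)**2 + 71)/((k + 3)*(k + 8)*(3*k**2 + 25*k + 46)).
So A=k + 1 and B=k + 8, with C=k**3 + 34*k**2/3 + 121*k/3 + 46.
Need (k + 1)·f(k+1) − (k + 7)·f(k) = k**3 + 34*k**2/3 + 121*k/3 + 46.
From deg A=1, deg B=1, deg C=3: d=6.
Solve for f: f(k) = k*(k + 2)*(k + 3)*(k + 5)*(k**2 + 11*k + 34)/72 (degree 6 ≤ 6).
R(k) = B(k−1)·f(k)/C(k) = k*(k + 2)*(k + 5)*(k + 7)*(k**2 + 11*k + 34)/(24*(3*k**2 + 25*k + 46)); s_k = R·t_k = k*(-k**2 - 11*k - 34)/(8*(k**3 + 11*k**2 + 34*k + 24)).
Verify: 3*(-3*k**2 - 25*k - 46)/(k**6 + 25*k**5 + 247*k**4 + 1219*k**3 + 3112*k**2 + 3796*k + 1680) matches t_k.

s_k = k*(-k**2 - 11*k - 34)/(8*(k**3 + 11*k**2 + 34*k + 24))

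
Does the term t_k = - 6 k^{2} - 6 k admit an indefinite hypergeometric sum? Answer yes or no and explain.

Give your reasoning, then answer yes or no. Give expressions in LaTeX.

Compute t_(k+1)/t_k: get (k + 2)/k.
Take A(k)=1, B(k)=1, C(k)=k**2 + k.
Key eq: (1)·f(k+1) = (1)·f(k) + (k**2 + k).
Degrees (0,0,2) ⇒ d ≤ 3.
Solving with deg f ≤ 3: f(k) = k*(k - 1)*(k + 1)/3.
So s_k = (B(k−1)f/C)·t_k = ((k - 1)/3)·t_k = 2*k*(1 - k**2).
s_(k+1) − s_k = 6*k*(-k - 1) = t_k.

Yes. s_k = 2 k \left(1 - k^{2}\right).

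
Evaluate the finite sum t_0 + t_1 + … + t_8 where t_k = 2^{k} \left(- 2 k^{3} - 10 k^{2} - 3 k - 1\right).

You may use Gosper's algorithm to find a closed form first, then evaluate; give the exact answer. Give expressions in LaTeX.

Σ = -660477

r(k) = 2*(2*k**3 + 16*k**2 + 29*k + 16)/(2*k**3 + 10*k**2 + 3*k + 1) after simplifying.
Take A(k)=2, B(k)=1, C(k)=k**3 + 5*k**2 + 3*k/2 + 1/2.
Solve (2)·f(k+1) − (1)·f(k) = k**3 + 5*k**2 + 3*k/2 + 1/2.
Degrees (0,0,3) ⇒ d ≤ 3.
A polynomial solution: f(k) = (k + 1)*(2*k**2 - 4*k + 3)/2.
So s_k = (B(k−1)f/C)·t_k = ((k + 1)*(2*k**2 - 4*k + 3)/(2*k**3 + 10*k**2 + 3*k + 1))·t_k = 2**k*(-2*k**3 + 2*k**2 + k - 3).
Check: Δs_k = 2**k*(-2*k**3 - 10*k**2 - 3*k - 1). ✓
Telescoping: Σ = s_(9) − s_(0) = -660480 − (-3) = -660477.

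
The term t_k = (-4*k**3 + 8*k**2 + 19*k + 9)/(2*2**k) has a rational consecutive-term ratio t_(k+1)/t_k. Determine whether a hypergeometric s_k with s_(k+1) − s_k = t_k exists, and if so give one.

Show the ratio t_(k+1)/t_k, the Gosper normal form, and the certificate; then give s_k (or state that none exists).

s_k = k*(4*k**2 + 4*k + 1)/2**k

Compute t_(k+1)/t_k: get (4*k**3 + 4*k**2 - 23*k - 32)/(2*(4*k**3 - 8*k**2 - 19*k - 9)).
So A=1/2 and B=1, with C=k**3 - 2*k**2 - 19*k/4 - 9/4.
Solve (1/2)·f(k+1) − (1)·f(k) = k**3 - 2*k**2 - 19*k/4 - 9/4.
Degrees (0,0,3) ⇒ d ≤ 3.
Solve for f: f(k) = -k*(2*k + 1)**2/2 (degree 3 ≤ 3).
Certificate R = B(k−1)f/C = -2*k*(2*k + 1)**2/(4*k**3 - 8*k**2 - 19*k - 9) gives s_k = k*(4*k**2 + 4*k + 1)/2**k.
Check: Δs_k = (-4*k**3 + 8*k**2 + 19*k + 9)/(2*2**k). ✓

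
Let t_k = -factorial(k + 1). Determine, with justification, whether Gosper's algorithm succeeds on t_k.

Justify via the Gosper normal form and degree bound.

t_(k+1)/t_k = k + 2.
A = k + 2, B = 1, C = 1.
Key eq: (k + 2)·f(k+1) = (1)·f(k) + (1).
deg f ≤ -1 (via 1,0,0).
deg f ≤ -1 is impossible — no certificate.

No. Not Gosper-summable.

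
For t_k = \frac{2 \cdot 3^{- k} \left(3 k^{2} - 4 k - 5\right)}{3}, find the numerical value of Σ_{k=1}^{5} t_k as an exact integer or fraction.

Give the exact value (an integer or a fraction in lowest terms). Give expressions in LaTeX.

The ratio is (3*k**2 + 2*k - 6)/(3*(3*k**2 - 4*k - 5)).
A = 1/3, B = 1, C = k**2 - 4*k/3 - 5/3.
Key eq: (1/3)·f(k+1) = (1)·f(k) + (k**2 - 4*k/3 - 5/3).
d = 2 from the (0,0,2) case.
A polynomial solution: f(k) = -(k + 1)*(3*k - 4)/2.
Get s_k = R·t_k = (-3*k**2 + k + 4)/3**k with R(k) = B(k−1)f(k)/C(k) = -3*(k + 1)*(3*k - 4)/(2*(3*k**2 - 4*k - 5)).
Check: Δs_k = 2*(3*k**2 - 4*k - 5)/(3*3**k). ✓
Telescoping: Σ = s_(6) − s_(1) = -98/729 − (2/3) = -584/729.

Σ = -584/729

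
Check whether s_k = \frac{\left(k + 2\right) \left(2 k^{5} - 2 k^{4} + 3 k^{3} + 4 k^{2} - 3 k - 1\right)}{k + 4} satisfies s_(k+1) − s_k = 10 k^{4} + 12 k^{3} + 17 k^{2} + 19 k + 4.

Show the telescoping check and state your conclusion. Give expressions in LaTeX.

s_(k+1) = (2*k**6 + 14*k**5 + 39*k**4 + 66*k**3 + 79*k**2 + 51*k + 9)/(k + 5)
s_(k+1) − s_k = (10*k**6 + 86*k**5 + 217*k**4 + 288*k**3 + 349*k**2 + 250*k + 46)/(k**2 + 9*k + 20)
(s_(k+1) − s_k) − t_k = 2*(-8*k**5 - 54*k**4 - 62*k**3 - 83*k**2 - 83*k - 17)/(k**2 + 9*k + 20)

Invalid: residual \frac{2 \left(- 8 k^{5} - 54 k^{4} - 62 k^{3} - 83 k^{2} - 83 k - 17\right)}{k^{2} + 9 k + 20} ≠ 0.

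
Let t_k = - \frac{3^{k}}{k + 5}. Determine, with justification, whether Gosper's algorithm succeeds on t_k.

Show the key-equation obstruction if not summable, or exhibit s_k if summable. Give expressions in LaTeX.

No; the degree bound rules out any f.

r(k) = 3*(k + 5)/(k + 6) after simplifying.
Take A(k)=3*k + 15, B(k)=k + 6, C(k)=1.
Solve (3*k + 15)·f(k+1) − (k + 5)·f(k) = 1.
Degrees (1,1,0) ⇒ d ≤ -1.
Negative degree bound (-1): no f exists, t_k not Gosper-summable.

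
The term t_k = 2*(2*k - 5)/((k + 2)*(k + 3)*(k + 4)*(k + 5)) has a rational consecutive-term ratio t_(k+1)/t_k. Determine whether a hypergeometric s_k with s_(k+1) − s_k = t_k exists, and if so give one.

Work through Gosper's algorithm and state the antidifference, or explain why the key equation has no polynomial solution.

t_(k+1)/t_k = (k + 2)*(2*k - 3)/((k + 6)*(2*k - 5)).
Factor: A=k + 2; B=k + 6; C=k - 5/2.
Set up (k + 2)·f(k+1) − (k + 5)·f(k) − (k - 5/2) = 0.
Degrees (1,1,1) ⇒ d ≤ 3.
A polynomial solution: f(k) = -k*(k**2 + 9*k + 50)/48.
So s_k = (B(k−1)f/C)·t_k = (-k*(k + 5)*(k**2 + 9*k + 50)/(24*(2*k - 5)))·t_k = k*(-k**2 - 9*k - 50)/(12*(k + 2)*(k + 3)*(k + 4)).
Verify: 2*(2*k - 5)/(k**4 + 14*k**3 + 71*k**2 + 154*k + 120) matches t_k.

s_k = k*(-k**2 - 9*k - 50)/(12*(k + 2)*(k + 3)*(k + 4))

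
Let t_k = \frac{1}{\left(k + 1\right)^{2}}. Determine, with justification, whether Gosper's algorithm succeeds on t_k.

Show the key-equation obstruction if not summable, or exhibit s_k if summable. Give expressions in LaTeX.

No; the coefficient equations for f are inconsistent.

The ratio is (k + 1)**2/(k + 2)**2.
Normal form (A,B,C) = (k**2 + 2*k + 1, k**2 + 4*k + 4, 1).
Solve (k**2 + 2*k + 1)·f(k+1) − (k**2 + 2*k + 1)·f(k) = 1.
deg f ≤ 0 (via 2,2,0).
Put f(k) = c0: A·f(k+1) − B(k−1)·f(k) − C = -1; need -1 = 0 — inconsistent ⇒ no f, not summable.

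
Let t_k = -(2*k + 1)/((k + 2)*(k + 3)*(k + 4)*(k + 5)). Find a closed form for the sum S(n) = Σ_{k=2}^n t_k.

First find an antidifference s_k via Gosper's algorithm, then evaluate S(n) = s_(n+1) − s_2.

t_(k+1)/t_k = (k + 2)*(2*k + 3)/((k + 6)*(2*k + 1)).
Gosper form: A/B · C(k+1)/C(k) with A=k + 2, B=k + 6, C=k + 1/2.
Need (k + 2)·f(k+1) − (k + 5)·f(k) = k + 1/2.
deg f ≤ 3 (via 1,1,1).
Solve for f: f(k) = k*(k**2 + 9*k + 2)/48 (degree 3 ≤ 3).
Then R = B(k−1)f/C = k*(k + 5)*(k**2 + 9*k + 2)/(24*(2*k + 1)), so s_k = R(k)·t_k = k*(-k**2 - 9*k - 2)/(24*(k + 2)*(k + 3)*(k + 4)).
Check: Δs_k = (-2*k - 1)/(k**4 + 14*k**3 + 71*k**2 + 154*k + 120). ✓
Σ_(k=2)^n t_k = s_(n+1) − s_(2) = ((-n**3 - 12*n**2 - 23*n - 12)/(24*(n**3 + 12*n**2 + 47*n + 60))) − (-1/60), i.e. (-n**3 - 12*n**2 - 7*n + 20)/(40*(n**3 + 12*n**2 + 47*n + 60)).

S(n) = (-n**3 - 12*n**2 - 7*n + 20)/(40*(n**3 + 12*n**2 + 47*n + 60))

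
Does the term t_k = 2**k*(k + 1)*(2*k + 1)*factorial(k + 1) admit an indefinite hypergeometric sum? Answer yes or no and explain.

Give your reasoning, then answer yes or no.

Yes. s_k = 2**k*(k - 1)*factorial(k + 1).

r(k) = (k + 2)**2*(4*k + 6)/((k + 1)*(2*k + 1)) after simplifying.
Take A(k)=2*k + 4, B(k)=1, C(k)=k**2 + 3*k/2 + 1/2.
Solve (2*k + 4)·f(k+1) − (1)·f(k) = k**2 + 3*k/2 + 1/2.
From deg A=1, deg B=0, deg C=2: d=1.
Solving with deg f ≤ 1: f(k) = (k - 1)/2.
Get s_k = R·t_k = 2**k*(k - 1)*factorial(k + 1) with R(k) = B(k−1)f(k)/C(k) = (k - 1)/((k + 1)*(2*k + 1)).
Δs = 2**k*(k + 1)*(2*k + 1)*factorial(k + 1), as required.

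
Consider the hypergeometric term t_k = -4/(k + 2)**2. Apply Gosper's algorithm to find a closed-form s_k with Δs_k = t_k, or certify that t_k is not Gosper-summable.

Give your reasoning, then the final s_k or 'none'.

r(k) = (k + 2)**2/(k + 3)**2 after simplifying.
Normal form (A,B,C) = (k**2 + 4*k + 4, k**2 + 6*k + 9, 1).
Key eq: (k**2 + 4*k + 4)·f(k+1) = (k**2 + 4*k + 4)·f(k) + (1).
Bound: deg f ≤ 0.
f = c0 ⇒ A·f(k+1) − B(k−1)·f(k) − C = -1. The system {-1 = 0} is inconsistent; no antidifference.

none — t_k is not Gosper-summable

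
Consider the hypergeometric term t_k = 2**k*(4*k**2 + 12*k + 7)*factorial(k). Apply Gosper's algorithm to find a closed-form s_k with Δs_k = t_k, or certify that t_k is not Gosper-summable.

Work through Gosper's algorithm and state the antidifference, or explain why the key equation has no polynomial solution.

s_k = 2**k*(2*k + 3)*factorial(k)

The ratio is 2*(4*k**3 + 24*k**2 + 43*k + 23)/(4*k**2 + 12*k + 7).
A = 2*k + 2, B = 1, C = k**2 + 3*k + 7/4.
Need (2*k + 2)·f(k+1) − (1)·f(k) = k**2 + 3*k + 7/4.
Degrees (1,0,2) ⇒ d ≤ 1.
Coefficient equations give f(k) = (2*k + 3)/4.
Then R = B(k−1)f/C = (2*k + 3)/(4*k**2 + 12*k + 7), so s_k = R(k)·t_k = 2**k*(2*k + 3)*factorial(k).
Δs = 2**k*(4*k**2 + 12*k + 7)*factorial(k), as required.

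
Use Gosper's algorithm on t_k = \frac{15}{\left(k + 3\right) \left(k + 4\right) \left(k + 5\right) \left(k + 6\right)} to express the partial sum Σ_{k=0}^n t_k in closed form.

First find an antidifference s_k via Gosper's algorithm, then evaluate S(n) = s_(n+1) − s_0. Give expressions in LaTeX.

t_(k+1)/t_k = (k + 3)/(k + 7).
A = k + 3, B = k + 7, C = 1.
Set up (k + 3)·f(k+1) − (k + 6)·f(k) − (1) = 0.
deg f ≤ 3 (via 1,1,0).
Match coefficients ⇒ f(k) = k*(k**2 + 12*k + 47)/180.
Then R = B(k−1)f/C = k*(k + 6)*(k**2 + 12*k + 47)/180, so s_k = R(k)·t_k = k*(k**2 + 12*k + 47)/(12*(k + 3)*(k + 4)*(k + 5)).
Check: Δs_k = 15/(k**4 + 18*k**3 + 119*k**2 + 342*k + 360). ✓
Evaluate: s_(n+1) = (n**3 + 15*n**2 + 74*n + 60)/(12*(n**3 + 15*n**2 + 74*n + 120)); subtract s_(0) = 0 ⇒ S(n) = (n**3 + 15*n**2 + 74*n + 60)/(12*(n**3 + 15*n**2 + 74*n + 120)).

S(n) = \frac{n^{3} + 15 n^{2} + 74 n + 60}{12 \left(n^{3} + 15 n^{2} + 74 n + 120\right)}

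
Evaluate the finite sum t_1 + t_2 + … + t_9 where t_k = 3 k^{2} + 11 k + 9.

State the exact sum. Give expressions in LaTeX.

Σ = 1431

Compute t_(k+1)/t_k: get (3*k**2 + 17*k + 23)/(3*k**2 + 11*k + 9).
Gosper form: A/B · C(k+1)/C(k) with A=1, B=1, C=k**2 + 11*k/3 + 3.
f must satisfy (1)·f(k+1) − (1)·f(k) = k**2 + 11*k/3 + 3.
From deg A=0, deg B=0, deg C=2: d=3.
Coefficient equations give f(k) = k*(k + 2)**2/3.
R(k) = B(k−1)·f(k)/C(k) = k*(k + 2)**2/(3*k**2 + 11*k + 9); s_k = R·t_k = k*(k**2 + 4*k + 4).
Check: Δs_k = 3*k**2 + 11*k + 9. ✓
Evaluate s at k=10 and k=1: 1440 and 9; difference 1431.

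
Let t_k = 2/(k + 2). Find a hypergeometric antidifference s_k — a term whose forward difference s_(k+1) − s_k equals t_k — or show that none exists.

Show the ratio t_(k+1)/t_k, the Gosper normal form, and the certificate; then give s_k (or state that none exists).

not Gosper-summable; s_k does not exist

Compute t_(k+1)/t_k: get (k + 2)/(k + 3).
So A=k + 2 and B=k + 3, with C=1.
Solve (k + 2)·f(k+1) − (k + 2)·f(k) = 1.
Degrees (1,1,0) ⇒ d ≤ 0.
Write f(k) = c0. Then LHS − RHS = -1, requiring -1 = 0: contradictory. No certificate.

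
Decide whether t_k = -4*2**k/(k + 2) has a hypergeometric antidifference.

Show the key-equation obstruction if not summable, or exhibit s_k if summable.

Ratio r(k) = 2*(k + 2)/(k + 3).
Factor: A=2*k + 4; B=k + 3; C=1.
f must satisfy (2*k + 4)·f(k+1) − (k + 2)·f(k) = 1.
Degrees (1,1,0) ⇒ d ≤ -1.
d = -1 < 0 ⇒ no nonzero polynomial f; not summable.

No — negative degree bound, so no certificate f.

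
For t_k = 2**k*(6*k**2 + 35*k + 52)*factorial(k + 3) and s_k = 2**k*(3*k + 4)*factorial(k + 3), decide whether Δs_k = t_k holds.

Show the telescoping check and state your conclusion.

Valid — Δs_k = t_k.

s_(k+1) = 2**(k + 1)*(3*k + 7)*factorial(k + 4)
s_(k+1) − s_k = 2**k*(6*k**2 + 35*k + 52)*factorial(k + 3)
(s_(k+1) − s_k) − t_k = 0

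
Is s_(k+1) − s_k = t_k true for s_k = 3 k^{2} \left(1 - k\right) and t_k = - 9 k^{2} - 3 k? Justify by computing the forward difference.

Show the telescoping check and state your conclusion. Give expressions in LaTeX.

Valid: the claim telescopes to t_k.

s_(k+1) = -3*k*(k + 1)**2
s_(k+1) − s_k = 3*k*(-3*k - 1)
(s_(k+1) − s_k) − t_k = 0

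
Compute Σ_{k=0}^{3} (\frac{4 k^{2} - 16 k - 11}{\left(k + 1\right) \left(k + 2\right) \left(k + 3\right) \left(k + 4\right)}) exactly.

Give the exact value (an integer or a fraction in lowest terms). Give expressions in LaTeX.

Σ = -79/105

r(k) = (k + 1)*(16*k - 4*(k + 1)**2 + 27)/((k + 5)*(-4*k**2 + 16*k + 11)) after simplifying.
Normal form (A,B,C) = (k + 1, k + 5, k**2 - 4*k - 11/4).
Key eq: (k + 1)·f(k+1) = (k + 4)·f(k) + (k**2 - 4*k - 11/4).
Degrees (1,1,2) ⇒ d ≤ 3.
Solving with deg f ≤ 3: f(k) = -k*(k**2 + 14*k + 7)/8.
Certificate R = B(k−1)f/C = -k*(k + 4)*(k**2 + 14*k + 7)/(2*(4*k**2 - 16*k - 11)) gives s_k = k*(-k**2 - 14*k - 7)/(2*(k + 1)*(k + 2)*(k + 3)).
Δs = (4*k**2 - 16*k - 11)/(k**4 + 10*k**3 + 35*k**2 + 50*k + 24), as required.
Evaluate s at k=4 and k=0: -79/105 and 0; difference -79/105.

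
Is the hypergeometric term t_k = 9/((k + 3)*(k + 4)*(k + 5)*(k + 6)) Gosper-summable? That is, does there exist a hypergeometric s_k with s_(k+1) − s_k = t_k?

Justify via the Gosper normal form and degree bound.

r(k) = (k + 3)/(k + 7) after simplifying.
Take A(k)=k + 3, B(k)=k + 7, C(k)=1.
Key eq: (k + 3)·f(k+1) = (k + 6)·f(k) + (1).
Degrees (1,1,0) ⇒ d ≤ 3.
Coefficient equations give f(k) = k*(k**2 + 12*k + 47)/180.
Get s_k = R·t_k = k*(k**2 + 12*k + 47)/(20*(k + 3)*(k + 4)*(k + 5)) with R(k) = B(k−1)f(k)/C(k) = k*(k + 6)*(k**2 + 12*k + 47)/180.
Check: Δs_k = 9/(k**4 + 18*k**3 + 119*k**2 + 342*k + 360). ✓

Yes. s_k = k*(k**2 + 12*k + 47)/(20*(k + 3)*(k + 4)*(k + 5)).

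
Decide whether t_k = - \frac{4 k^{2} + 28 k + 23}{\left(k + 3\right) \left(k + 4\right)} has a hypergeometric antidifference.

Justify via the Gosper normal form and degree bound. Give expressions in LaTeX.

Yes. s_k = \frac{k \left(- 12 k - 11\right)}{3 \left(k + 3\right)}.

Ratio r(k) = (k + 3)*(28*k + 4*(k + 1)**2 + 51)/((k + 5)*(4*k**2 + 28*k + 23)).
Take A(k)=k + 3, B(k)=k + 5, C(k)=k**2 + 7*k + 23/4.
Need (k + 3)·f(k+1) − (k + 4)·f(k) = k**2 + 7*k + 23/4.
Bound: deg f ≤ 2.
Solving with deg f ≤ 2: f(k) = k*(12*k + 11)/12.
So s_k = (B(k−1)f/C)·t_k = (k*(k + 4)*(12*k + 11)/(3*(4*k**2 + 28*k + 23)))·t_k = k*(-12*k - 11)/(3*(k + 3)).
s_(k+1) − s_k = (-4*k**2 - 28*k - 23)/(k**2 + 7*k + 12) = t_k.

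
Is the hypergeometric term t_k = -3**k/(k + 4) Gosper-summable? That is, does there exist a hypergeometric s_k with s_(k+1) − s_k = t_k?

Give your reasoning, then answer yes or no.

No — negative degree bound, so no certificate f.

Ratio r(k) = 3*(k + 4)/(k + 5).
Take A(k)=3*k + 12, B(k)=k + 5, C(k)=1.
Solve (3*k + 12)·f(k+1) − (k + 4)·f(k) = 1.
deg f ≤ -1 (via 1,1,0).
deg f ≤ -1 is impossible — no certificate.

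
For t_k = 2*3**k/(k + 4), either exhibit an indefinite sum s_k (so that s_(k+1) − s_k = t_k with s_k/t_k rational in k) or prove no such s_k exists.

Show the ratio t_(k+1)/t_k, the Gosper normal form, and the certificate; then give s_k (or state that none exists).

The ratio is 3*(k + 4)/(k + 5).
Normal form (A,B,C) = (3*k + 12, k + 5, 1).
Need (3*k + 12)·f(k+1) − (k + 4)·f(k) = 1.
Degrees (1,1,0) ⇒ d ≤ -1.
deg f ≤ -1 is impossible — no certificate.

none — t_k is not Gosper-summable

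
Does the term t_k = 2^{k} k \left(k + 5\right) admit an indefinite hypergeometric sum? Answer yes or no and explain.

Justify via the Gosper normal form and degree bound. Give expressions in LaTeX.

t_(k+1)/t_k = 2*(k + 1)*(k + 6)/(k*(k + 5)).
Take A(k)=2, B(k)=1, C(k)=k**2 + 5*k.
f must satisfy (2)·f(k+1) − (1)·f(k) = k**2 + 5*k.
From deg A=0, deg B=0, deg C=2: d=2.
Coefficient equations give f(k) = k**2 + k - 4.
So s_k = (B(k−1)f/C)·t_k = ((k**2 + k - 4)/(k*(k + 5)))·t_k = 2**k*(k**2 + k - 4).
s_(k+1) − s_k = 2**k*k*(k + 5) = t_k.

Yes. s_k = 2^{k} \left(k^{2} + k - 4\right).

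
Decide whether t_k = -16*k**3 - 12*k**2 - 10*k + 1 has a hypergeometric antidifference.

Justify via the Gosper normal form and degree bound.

Yes. s_k = k*(-4*k**3 + 4*k**2 - 3*k + 4).

r(k) = (16*k**3 + 60*k**2 + 82*k + 37)/(16*k**3 + 12*k**2 + 10*k - 1) after simplifying.
Take A(k)=1, B(k)=1, C(k)=k**3 + 3*k**2/4 + 5*k/8 - 1/16.
Key eq: (1)·f(k+1) = (1)·f(k) + (k**3 + 3*k**2/4 + 5*k/8 - 1/16).
Degrees (0,0,3) ⇒ d ≤ 4.
A polynomial solution: f(k) = k*(4*k**3 - 4*k**2 + 3*k - 4)/16.
Get s_k = R·t_k = k*(-4*k**3 + 4*k**2 - 3*k + 4) with R(k) = B(k−1)f(k)/C(k) = k*(4*k**3 - 4*k**2 + 3*k - 4)/(16*k**3 + 12*k**2 + 10*k - 1).
Δs = -16*k**3 - 12*k**2 - 10*k + 1, as required.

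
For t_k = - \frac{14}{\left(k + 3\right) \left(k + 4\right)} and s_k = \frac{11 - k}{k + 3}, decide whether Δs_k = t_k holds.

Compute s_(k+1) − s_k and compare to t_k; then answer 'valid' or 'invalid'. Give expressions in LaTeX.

valid (s_(k+1) − s_k reduces to t_k)

s_(k+1) = (10 - k)/(k + 4)
s_(k+1) − s_k = -14/(k**2 + 7*k + 12)
(s_(k+1) − s_k) − t_k = 0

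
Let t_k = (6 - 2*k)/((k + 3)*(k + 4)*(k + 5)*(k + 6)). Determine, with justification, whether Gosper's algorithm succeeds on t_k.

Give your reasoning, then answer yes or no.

Yes. s_k = k*(k**2 + 12*k + 107)/(60*(k + 3)*(k + 4)*(k + 5)).

Compute t_(k+1)/t_k: get (k - 2)*(k + 3)/((k - 3)*(k + 7)).
Normal form (A,B,C) = (k + 3, k + 7, k - 3).
Set up (k + 3)·f(k+1) − (k + 6)·f(k) − (k - 3) = 0.
Bound: deg f ≤ 3.
Match coefficients ⇒ f(k) = -k*(k**2 + 12*k + 107)/120.
Certificate R = B(k−1)f/C = -k*(k + 6)*(k**2 + 12*k + 107)/(120*(k - 3)) gives s_k = k*(k**2 + 12*k + 107)/(60*(k + 3)*(k + 4)*(k + 5)).
Verify: 2*(3 - k)/(k**4 + 18*k**3 + 119*k**2 + 342*k + 360) matches t_k.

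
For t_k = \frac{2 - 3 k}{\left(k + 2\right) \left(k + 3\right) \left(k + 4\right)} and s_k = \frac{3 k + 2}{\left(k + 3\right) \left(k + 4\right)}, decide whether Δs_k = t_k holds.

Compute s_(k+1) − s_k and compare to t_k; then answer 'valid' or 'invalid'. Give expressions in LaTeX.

s_(k+1) = (3*k + 5)/((k + 4)*(k + 5))
s_(k+1) − s_k = (5 - 3*k)/(k**3 + 12*k**2 + 47*k + 60)
(s_(k+1) − s_k) − t_k = 12*k/(k**4 + 14*k**3 + 71*k**2 + 154*k + 120)

Invalid: residual \frac{12 k}{k^{4} + 14 k^{3} + 71 k^{2} + 154 k + 120} ≠ 0.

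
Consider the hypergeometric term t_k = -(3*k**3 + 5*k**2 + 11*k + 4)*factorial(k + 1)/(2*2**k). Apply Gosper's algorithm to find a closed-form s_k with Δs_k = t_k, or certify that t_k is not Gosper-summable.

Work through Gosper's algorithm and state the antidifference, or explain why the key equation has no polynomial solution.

Ratio r(k) = (3*k**4 + 20*k**3 + 58*k**2 + 83*k + 46)/(2*(3*k**3 + 5*k**2 + 11*k + 4)).
Take A(k)=k/2 + 1, B(k)=1, C(k)=k**3 + 5*k**2/3 + 11*k/3 + 4/3.
f must satisfy (k/2 + 1)·f(k+1) − (1)·f(k) = k**3 + 5*k**2/3 + 11*k/3 + 4/3.
d = 2 from the (1,0,3) case.
Coefficient equations give f(k) = 2*(3*k**2 - k - 3)/3.
So s_k = (B(k−1)f/C)·t_k = (2*(3*k**2 - k - 3)/(3*k**3 + 5*k**2 + 11*k + 4))·t_k = (-3*k**2 + k + 3)*factorial(k + 1)/2**k.
Δs = -(3*k**3 + 5*k**2 + 11*k + 4)*factorial(k + 1)/(2*2**k), as required.

s_k = (-3*k**2 + k + 3)*factorial(k + 1)/2**k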